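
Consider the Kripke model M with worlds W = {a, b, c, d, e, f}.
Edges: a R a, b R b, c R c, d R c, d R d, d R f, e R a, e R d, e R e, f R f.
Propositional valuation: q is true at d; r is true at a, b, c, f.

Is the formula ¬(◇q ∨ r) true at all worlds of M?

Let φ = ¬(◇q ∨ r). Evaluate φ at each world:
  a (successors {a}): φ is false.
  b (successors {b}): φ is false.
  c (successors {c}): φ is false.
  d (successors {c, d, f}): φ is false.
  e (successors {a, d, e}): φ is false.
  f (successors {f}): φ is false.
Detail at a (counterexample):
  At a: ◇q ∨ r is true, so ¬(◇q ∨ r) is false.
    At a: ◇q is false, r is true, so ◇q ∨ r is true.
      At a: ◇q requires q at some successor in {a}.
        At a: q is false.
      So ◇q is false at a.

No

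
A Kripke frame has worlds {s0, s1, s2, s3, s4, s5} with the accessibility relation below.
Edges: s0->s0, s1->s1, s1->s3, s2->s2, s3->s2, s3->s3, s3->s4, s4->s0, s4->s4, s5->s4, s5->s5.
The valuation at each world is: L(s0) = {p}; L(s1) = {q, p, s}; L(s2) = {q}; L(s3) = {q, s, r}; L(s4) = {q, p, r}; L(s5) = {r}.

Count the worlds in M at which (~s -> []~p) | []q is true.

3

Let φ = (~s -> []~p) | []q. Evaluate φ at each world:
  s0 (successors {s0}): φ is false.
  s1 (successors {s1, s3}): φ is true.
  s2 (successors {s2}): φ is true.
  s3 (successors {s2, s3, s4}): φ is true.
  s4 (successors {s0, s4}): φ is false.
  s5 (successors {s4, s5}): φ is false.
For instance, at s2:
  At s2: ~s -> []~p is true, []q is true, so (~s -> []~p) | []q is true.
    At s2: ~s is true, []~p is true, so ~s -> []~p is true.
      At s2: []~p requires ~p at every successor {s2}.
        At s2: ~p is true.
      So []~p is true at s2.
    At s2: []q requires q at every successor {s2}.
      At s2: q is true.
    So []q is true at s2.
Satisfying worlds: {s1, s2, s3}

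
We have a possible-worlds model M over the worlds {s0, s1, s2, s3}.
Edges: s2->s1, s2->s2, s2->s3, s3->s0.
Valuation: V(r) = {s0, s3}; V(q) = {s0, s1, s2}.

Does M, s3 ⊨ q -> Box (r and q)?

Recall that Box ψ holds at a world iff ψ holds at every accessible world, and Dia ψ holds iff ψ holds at some accessible world.
At s3: q is false, Box (r and q) is true, so q -> Box (r and q) is true.
  At s3: Box (r and q) requires r and q at every successor {s0}.
    At s0: r and q is true.
  So Box (r and q) is true at s3.

Yes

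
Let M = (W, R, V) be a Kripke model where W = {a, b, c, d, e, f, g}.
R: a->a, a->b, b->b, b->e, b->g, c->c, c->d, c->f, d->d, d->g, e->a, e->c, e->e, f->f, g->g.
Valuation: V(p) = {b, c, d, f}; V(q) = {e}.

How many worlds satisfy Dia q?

Let φ = Dia q. Evaluate φ at each world:
  a (successors {a, b}): φ is false.
  b (successors {b, e, g}): φ is true.
  c (successors {c, d, f}): φ is false.
  d (successors {d, g}): φ is false.
  e (successors {a, c, e}): φ is true.
  f (successors {f}): φ is false.
  g (successors {g}): φ is false.
For instance, at e:
  At e: Dia q requires q at some successor in {a, c, e}.
    q holds at e, so Dia q is true at e.
Satisfying worlds: {b, e}

2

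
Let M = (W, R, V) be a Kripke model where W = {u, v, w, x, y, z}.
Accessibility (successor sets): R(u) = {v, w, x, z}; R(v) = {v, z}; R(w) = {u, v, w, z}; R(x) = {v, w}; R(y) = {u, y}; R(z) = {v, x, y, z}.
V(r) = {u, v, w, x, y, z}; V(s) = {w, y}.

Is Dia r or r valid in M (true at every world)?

Yes

Let φ = Dia r or r. Evaluate φ at each world:
  u (successors {v, w, x, z}): φ is true.
  v (successors {v, z}): φ is true.
  w (successors {u, v, w, z}): φ is true.
  x (successors {v, w}): φ is true.
  y (successors {u, y}): φ is true.
  z (successors {v, x, y, z}): φ is true.
For instance, at z:
  At z: Dia r is true, r is true, so Dia r or r is true.
    At z: Dia r requires r at some successor in {v, x, y, z}.
      r holds at v, so Dia r is true at z.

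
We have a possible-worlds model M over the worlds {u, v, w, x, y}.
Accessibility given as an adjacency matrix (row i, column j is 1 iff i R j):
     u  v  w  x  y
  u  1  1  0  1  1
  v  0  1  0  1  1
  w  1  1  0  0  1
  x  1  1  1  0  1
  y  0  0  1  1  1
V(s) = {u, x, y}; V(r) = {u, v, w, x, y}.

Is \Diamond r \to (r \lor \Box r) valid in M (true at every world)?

Yes

Let φ = \Diamond r \to (r \lor \Box r). Evaluate φ at each world:
  u (successors {u, v, x, y}): φ is true.
  v (successors {v, x, y}): φ is true.
  w (successors {u, v, y}): φ is true.
  x (successors {u, v, w, y}): φ is true.
  y (successors {w, x, y}): φ is true.
For instance, at x:
  At x: \Diamond r is true, r \lor \Box r is true, so \Diamond r \to (r \lor \Box r) is true.
    At x: \Diamond r requires r at some successor in {u, v, w, y}.
      r holds at u, so \Diamond r is true at x.
    At x: r is true, \Box r is true, so r \lor \Box r is true.
      At x: \Box r requires r at every successor {u, v, w, y}.
        At u: r is true.
        At v: r is true.
        At w: r is true.
        At y: r is true.
      So \Box r is true at x.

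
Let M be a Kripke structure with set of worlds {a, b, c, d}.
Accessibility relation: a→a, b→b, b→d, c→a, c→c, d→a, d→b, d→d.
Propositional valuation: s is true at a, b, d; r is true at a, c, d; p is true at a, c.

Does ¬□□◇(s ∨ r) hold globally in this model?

No

Recall that □ψ holds at a world iff ψ holds at every accessible world, and ◇ψ holds iff ψ holds at some accessible world.
Let φ = ¬□□◇(s ∨ r). Evaluate φ at each world:
  a (successors {a}): φ is false.
  b (successors {b, d}): φ is false.
  c (successors {a, c}): φ is false.
  d (successors {a, b, d}): φ is false.
Detail at a (counterexample):
  At a: □□◇(s ∨ r) is true, so ¬□□◇(s ∨ r) is false.
    At a: □□◇(s ∨ r) requires □◇(s ∨ r) at every successor {a}.
      At a: □◇(s ∨ r) is true.
    So □□◇(s ∨ r) is true at a.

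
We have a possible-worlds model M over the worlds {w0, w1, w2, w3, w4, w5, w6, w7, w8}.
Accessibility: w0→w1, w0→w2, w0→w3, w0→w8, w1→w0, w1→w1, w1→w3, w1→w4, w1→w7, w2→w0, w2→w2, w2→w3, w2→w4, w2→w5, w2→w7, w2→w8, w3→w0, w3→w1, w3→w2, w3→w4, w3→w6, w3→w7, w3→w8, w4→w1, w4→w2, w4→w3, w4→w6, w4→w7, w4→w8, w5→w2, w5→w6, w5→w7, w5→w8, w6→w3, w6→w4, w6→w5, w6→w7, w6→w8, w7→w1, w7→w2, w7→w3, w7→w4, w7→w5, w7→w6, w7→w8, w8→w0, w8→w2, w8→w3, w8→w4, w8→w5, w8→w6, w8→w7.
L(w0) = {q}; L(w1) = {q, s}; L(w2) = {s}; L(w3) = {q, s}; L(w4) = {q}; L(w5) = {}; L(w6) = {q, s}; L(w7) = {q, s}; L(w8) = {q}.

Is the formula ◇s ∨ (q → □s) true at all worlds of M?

Let φ = ◇s ∨ (q → □s). Evaluate φ at each world:
  w0 (successors {w1, w2, w3, w8}): φ is true.
  w1 (successors {w0, w1, w3, w4, w7}): φ is true.
  w2 (successors {w0, w2, w3, w4, w5, w7, w8}): φ is true.
  w3 (successors {w0, w1, w2, w4, w6, w7, w8}): φ is true.
  w4 (successors {w1, w2, w3, w6, w7, w8}): φ is true.
  w5 (successors {w2, w6, w7, w8}): φ is true.
  w6 (successors {w3, w4, w5, w7, w8}): φ is true.
  w7 (successors {w1, w2, w3, w4, w5, w6, w8}): φ is true.
  w8 (successors {w0, w2, w3, w4, w5, w6, w7}): φ is true.
For instance, at w3:
  At w3: ◇s is true, q → □s is false, so ◇s ∨ (q → □s) is true.
    At w3: ◇s requires s at some successor in {w0, w1, w2, w4, w6, w7, w8}.
      s holds at w1, so ◇s is true at w3.
    At w3: q is true, □s is false, so q → □s is false.
      At w3: □s requires s at every successor {w0, w1, w2, w4, w6, w7, w8}.
        s fails at w0, so □s is false at w3.

Yes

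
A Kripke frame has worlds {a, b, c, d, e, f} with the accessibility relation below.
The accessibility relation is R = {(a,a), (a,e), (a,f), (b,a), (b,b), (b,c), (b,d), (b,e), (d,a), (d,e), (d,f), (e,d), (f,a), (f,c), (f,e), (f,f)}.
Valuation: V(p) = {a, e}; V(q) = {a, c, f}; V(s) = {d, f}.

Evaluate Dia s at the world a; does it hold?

At a: Dia s requires s at some successor in {a, e, f}.
  s holds at f, so Dia s is true at a.

Yes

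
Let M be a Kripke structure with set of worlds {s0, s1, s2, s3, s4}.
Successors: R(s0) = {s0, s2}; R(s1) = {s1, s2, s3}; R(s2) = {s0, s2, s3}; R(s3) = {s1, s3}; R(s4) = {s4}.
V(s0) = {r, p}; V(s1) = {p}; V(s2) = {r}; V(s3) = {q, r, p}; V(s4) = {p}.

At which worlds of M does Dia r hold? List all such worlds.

s0, s1, s2, s3

Recall that Dia ψ holds at a world iff ψ holds at some accessible world.
Let φ = Dia r. Evaluate φ at each world:
  s0 (successors {s0, s2}): φ is true.
  s1 (successors {s1, s2, s3}): φ is true.
  s2 (successors {s0, s2, s3}): φ is true.
  s3 (successors {s1, s3}): φ is true.
  s4 (successors {s4}): φ is false.
For instance, at s4:
  At s4: Dia r requires r at some successor in {s4}.
    At s4: r is false.
  So Dia r is false at s4.
Satisfying worlds: {s0, s1, s2, s3}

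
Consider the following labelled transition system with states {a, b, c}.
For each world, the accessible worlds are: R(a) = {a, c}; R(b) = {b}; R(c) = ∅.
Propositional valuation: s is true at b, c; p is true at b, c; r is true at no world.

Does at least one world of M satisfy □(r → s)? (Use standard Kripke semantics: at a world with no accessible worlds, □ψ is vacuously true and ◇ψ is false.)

Yes

Let φ = □(r → s). Evaluate φ at each world:
  a (successors {a, c}): φ is true.
  b (successors {b}): φ is true.
  c (successors ∅): φ is true.
Detail at a (witness):
  At a: □(r → s) requires r → s at every successor {a, c}.
    At a: r → s is true.
    At c: r → s is true.
  So □(r → s) is true at a.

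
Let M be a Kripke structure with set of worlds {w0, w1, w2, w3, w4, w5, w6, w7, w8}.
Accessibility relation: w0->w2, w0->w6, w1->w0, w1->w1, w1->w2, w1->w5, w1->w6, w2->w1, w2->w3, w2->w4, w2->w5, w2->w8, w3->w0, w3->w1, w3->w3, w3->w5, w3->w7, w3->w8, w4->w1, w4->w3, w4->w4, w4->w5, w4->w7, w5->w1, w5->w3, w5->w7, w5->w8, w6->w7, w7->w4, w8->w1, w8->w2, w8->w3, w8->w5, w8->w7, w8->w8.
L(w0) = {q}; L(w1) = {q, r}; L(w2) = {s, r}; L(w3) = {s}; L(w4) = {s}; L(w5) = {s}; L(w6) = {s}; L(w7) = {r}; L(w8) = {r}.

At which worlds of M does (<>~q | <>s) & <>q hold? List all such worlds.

w1, w2, w3, w4, w5, w8

Let φ = (<>~q | <>s) & <>q. Evaluate φ at each world:
  w0 (successors {w2, w6}): φ is false.
  w1 (successors {w0, w1, w2, w5, w6}): φ is true.
  w2 (successors {w1, w3, w4, w5, w8}): φ is true.
  w3 (successors {w0, w1, w3, w5, w7, w8}): φ is true.
  w4 (successors {w1, w3, w4, w5, w7}): φ is true.
  w5 (successors {w1, w3, w7, w8}): φ is true.
  w6 (successors {w7}): φ is false.
  w7 (successors {w4}): φ is false.
  w8 (successors {w1, w2, w3, w5, w7, w8}): φ is true.
For instance, at w4:
  At w4: <>~q | <>s is true, <>q is true, so (<>~q | <>s) & <>q is true.
    At w4: <>~q is true, <>s is true, so <>~q | <>s is true.
      At w4: <>~q requires ~q at some successor in {w1, w3, w4, w5, w7}.
        ~q holds at w3, so <>~q is true at w4.
      At w4: <>s requires s at some successor in {w1, w3, w4, w5, w7}.
        s holds at w3, so <>s is true at w4.
    At w4: <>q requires q at some successor in {w1, w3, w4, w5, w7}.
      q holds at w1, so <>q is true at w4.
Satisfying worlds: {w1, w2, w3, w4, w5, w8}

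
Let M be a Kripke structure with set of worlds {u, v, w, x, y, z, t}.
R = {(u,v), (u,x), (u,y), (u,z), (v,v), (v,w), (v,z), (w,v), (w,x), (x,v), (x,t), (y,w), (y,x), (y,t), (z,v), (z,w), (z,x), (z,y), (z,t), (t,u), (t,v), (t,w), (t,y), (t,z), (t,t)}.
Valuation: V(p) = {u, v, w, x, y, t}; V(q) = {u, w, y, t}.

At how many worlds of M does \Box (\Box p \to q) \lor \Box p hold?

Let φ = \Box (\Box p \to q) \lor \Box p. Evaluate φ at each world:
  u (successors {v, x, y, z}): φ is false.
  v (successors {v, w, z}): φ is false.
  w (successors {v, x}): φ is true.
  x (successors {v, t}): φ is true.
  y (successors {w, x, t}): φ is true.
  z (successors {v, w, x, y, t}): φ is true.
  t (successors {u, v, w, y, z, t}): φ is false.
For instance, at v:
  At v: \Box (\Box p \to q) is false, \Box p is false, so \Box (\Box p \to q) \lor \Box p is false.
    At v: \Box (\Box p \to q) requires \Box p \to q at every successor {v, w, z}.
      \Box p \to q fails at z, so \Box (\Box p \to q) is false at v.
    At v: \Box p requires p at every successor {v, w, z}.
      p fails at z, so \Box p is false at v.
Satisfying worlds: {w, x, y, z}

4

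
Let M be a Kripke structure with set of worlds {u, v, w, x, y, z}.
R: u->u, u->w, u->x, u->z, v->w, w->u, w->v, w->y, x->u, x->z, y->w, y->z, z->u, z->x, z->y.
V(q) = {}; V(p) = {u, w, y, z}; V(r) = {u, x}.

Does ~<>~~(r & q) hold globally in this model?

Recall that <>ψ holds at a world iff ψ holds at some accessible world.
Let φ = ~<>~~(r & q). Evaluate φ at each world:
  u (successors {u, w, x, z}): φ is true.
  v (successors {w}): φ is true.
  w (successors {u, v, y}): φ is true.
  x (successors {u, z}): φ is true.
  y (successors {w, z}): φ is true.
  z (successors {u, x, y}): φ is true.
For instance, at z:
  At z: <>~~(r & q) is false, so ~<>~~(r & q) is true.
    At z: <>~~(r & q) requires ~~(r & q) at some successor in {u, x, y}.
      At u: ~~(r & q) is false.
      At x: ~~(r & q) is false.
      At y: ~~(r & q) is false.
    So <>~~(r & q) is false at z.

Yes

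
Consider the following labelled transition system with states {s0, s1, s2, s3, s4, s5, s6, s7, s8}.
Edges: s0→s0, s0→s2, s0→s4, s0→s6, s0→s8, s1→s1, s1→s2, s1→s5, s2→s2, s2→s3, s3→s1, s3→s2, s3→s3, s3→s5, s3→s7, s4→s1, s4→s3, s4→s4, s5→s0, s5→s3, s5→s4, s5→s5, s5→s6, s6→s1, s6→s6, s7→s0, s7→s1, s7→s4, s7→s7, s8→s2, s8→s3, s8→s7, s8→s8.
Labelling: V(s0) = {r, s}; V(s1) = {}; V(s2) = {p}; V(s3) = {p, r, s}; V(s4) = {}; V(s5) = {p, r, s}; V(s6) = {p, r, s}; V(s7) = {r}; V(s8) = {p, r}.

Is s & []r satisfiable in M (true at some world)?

No

Let φ = s & []r. Evaluate φ at each world:
  s0 (successors {s0, s2, s4, s6, s8}): φ is false.
  s1 (successors {s1, s2, s5}): φ is false.
  s2 (successors {s2, s3}): φ is false.
  s3 (successors {s1, s2, s3, s5, s7}): φ is false.
  s4 (successors {s1, s3, s4}): φ is false.
  s5 (successors {s0, s3, s4, s5, s6}): φ is false.
  s6 (successors {s1, s6}): φ is false.
  s7 (successors {s0, s1, s4, s7}): φ is false.
  s8 (successors {s2, s3, s7, s8}): φ is false.
For instance, at s5:
  At s5: s is true, []r is false, so s & []r is false.
    At s5: []r requires r at every successor {s0, s3, s4, s5, s6}.
      r fails at s4, so []r is false at s5.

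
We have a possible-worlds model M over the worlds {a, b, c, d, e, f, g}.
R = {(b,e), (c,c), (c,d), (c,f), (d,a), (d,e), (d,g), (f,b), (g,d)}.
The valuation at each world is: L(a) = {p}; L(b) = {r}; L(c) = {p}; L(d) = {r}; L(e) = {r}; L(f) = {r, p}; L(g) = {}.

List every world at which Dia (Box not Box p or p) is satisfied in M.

b, c, d

Recall that Box ψ holds at a world iff ψ holds at every accessible world, and Dia ψ holds iff ψ holds at some accessible world.
Let φ = Dia (Box not Box p or p). Evaluate φ at each world:
  a (successors ∅): φ is false.
  b (successors {e}): φ is true.
  c (successors {c, d, f}): φ is true.
  d (successors {a, e, g}): φ is true.
  e (successors ∅): φ is false.
  f (successors {b}): φ is false.
  g (successors {d}): φ is false.
For instance, at c:
  At c: Dia (Box not Box p or p) requires Box not Box p or p at some successor in {c, d, f}.
    Box not Box p or p holds at c, so Dia (Box not Box p or p) is true at c.
      At c: Box not Box p is true, p is true, so Box not Box p or p is true.
Satisfying worlds: {b, c, d}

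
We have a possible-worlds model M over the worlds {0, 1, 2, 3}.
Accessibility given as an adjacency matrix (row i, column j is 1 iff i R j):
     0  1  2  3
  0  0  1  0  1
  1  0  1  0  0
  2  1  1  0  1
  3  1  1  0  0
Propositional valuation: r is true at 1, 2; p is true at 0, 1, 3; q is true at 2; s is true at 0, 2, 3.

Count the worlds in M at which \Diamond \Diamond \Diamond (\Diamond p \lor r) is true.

Let φ = \Diamond \Diamond \Diamond (\Diamond p \lor r). Evaluate φ at each world:
  0 (successors {1, 3}): φ is true.
  1 (successors {1}): φ is true.
  2 (successors {0, 1, 3}): φ is true.
  3 (successors {0, 1}): φ is true.
For instance, at 2:
  At 2: \Diamond \Diamond \Diamond (\Diamond p \lor r) requires \Diamond \Diamond (\Diamond p \lor r) at some successor in {0, 1, 3}.
    \Diamond \Diamond (\Diamond p \lor r) holds at 0, so \Diamond \Diamond \Diamond (\Diamond p \lor r) is true at 2.
      At 0: \Diamond \Diamond (\Diamond p \lor r) requires \Diamond (\Diamond p \lor r) at some successor in {1, 3}.
        \Diamond (\Diamond p \lor r) holds at 1, so \Diamond \Diamond (\Diamond p \lor r) is true at 0.
Satisfying worlds: {0, 1, 2, 3}

4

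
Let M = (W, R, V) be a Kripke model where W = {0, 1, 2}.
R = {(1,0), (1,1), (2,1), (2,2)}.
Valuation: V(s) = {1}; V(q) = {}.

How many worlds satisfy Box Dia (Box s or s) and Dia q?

0

Let φ = Box Dia (Box s or s) and Dia q. Evaluate φ at each world:
  0 (successors ∅): φ is false.
  1 (successors {0, 1}): φ is false.
  2 (successors {1, 2}): φ is false.
For instance, at 1:
  At 1: Box Dia (Box s or s) is false, Dia q is false, so Box Dia (Box s or s) and Dia q is false.
    At 1: Box Dia (Box s or s) requires Dia (Box s or s) at every successor {0, 1}.
      Dia (Box s or s) fails at 0, so Box Dia (Box s or s) is false at 1.
    At 1: Dia q requires q at some successor in {0, 1}.
      At 0: q is false.
      At 1: q is false.
    So Dia q is false at 1.
Satisfying worlds: none.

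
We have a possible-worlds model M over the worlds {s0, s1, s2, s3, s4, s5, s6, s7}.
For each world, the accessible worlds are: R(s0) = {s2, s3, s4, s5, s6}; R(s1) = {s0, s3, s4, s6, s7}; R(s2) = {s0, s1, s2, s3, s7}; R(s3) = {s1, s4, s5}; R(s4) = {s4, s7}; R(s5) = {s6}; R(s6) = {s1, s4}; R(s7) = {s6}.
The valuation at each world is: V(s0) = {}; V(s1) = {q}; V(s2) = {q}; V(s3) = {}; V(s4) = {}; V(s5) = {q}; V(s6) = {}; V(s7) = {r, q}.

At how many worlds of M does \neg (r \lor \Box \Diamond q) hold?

Let φ = \neg (r \lor \Box \Diamond q). Evaluate φ at each world:
  s0 (successors {s2, s3, s4, s5, s6}): φ is true.
  s1 (successors {s0, s3, s4, s6, s7}): φ is true.
  s2 (successors {s0, s1, s2, s3, s7}): φ is true.
  s3 (successors {s1, s4, s5}): φ is true.
  s4 (successors {s4, s7}): φ is true.
  s5 (successors {s6}): φ is false.
  s6 (successors {s1, s4}): φ is false.
  s7 (successors {s6}): φ is false.
For instance, at s2:
  At s2: r \lor \Box \Diamond q is false, so \neg (r \lor \Box \Diamond q) is true.
    At s2: r is false, \Box \Diamond q is false, so r \lor \Box \Diamond q is false.
      At s2: \Box \Diamond q requires \Diamond q at every successor {s0, s1, s2, s3, s7}.
        \Diamond q fails at s7, so \Box \Diamond q is false at s2.
Satisfying worlds: {s0, s1, s2, s3, s4}

5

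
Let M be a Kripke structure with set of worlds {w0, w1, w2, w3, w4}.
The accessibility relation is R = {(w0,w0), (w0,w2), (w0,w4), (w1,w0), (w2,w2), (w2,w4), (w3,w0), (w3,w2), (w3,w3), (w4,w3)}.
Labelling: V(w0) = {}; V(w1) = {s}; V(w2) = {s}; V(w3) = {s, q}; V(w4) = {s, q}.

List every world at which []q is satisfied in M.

w4

Let φ = []q. Evaluate φ at each world:
  w0 (successors {w0, w2, w4}): φ is false.
  w1 (successors {w0}): φ is false.
  w2 (successors {w2, w4}): φ is false.
  w3 (successors {w0, w2, w3}): φ is false.
  w4 (successors {w3}): φ is true.
For instance, at w3:
  At w3: []q requires q at every successor {w0, w2, w3}.
    q fails at w0, so []q is false at w3.
Satisfying worlds: {w4}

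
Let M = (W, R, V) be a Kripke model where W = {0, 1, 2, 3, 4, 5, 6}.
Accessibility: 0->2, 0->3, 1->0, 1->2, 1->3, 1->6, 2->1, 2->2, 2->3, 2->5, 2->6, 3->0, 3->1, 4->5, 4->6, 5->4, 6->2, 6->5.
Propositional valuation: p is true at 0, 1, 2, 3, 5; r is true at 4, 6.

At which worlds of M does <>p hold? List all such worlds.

0, 1, 2, 3, 4, 6

Let φ = <>p. Evaluate φ at each world:
  0 (successors {2, 3}): φ is true.
  1 (successors {0, 2, 3, 6}): φ is true.
  2 (successors {1, 2, 3, 5, 6}): φ is true.
  3 (successors {0, 1}): φ is true.
  4 (successors {5, 6}): φ is true.
  5 (successors {4}): φ is false.
  6 (successors {2, 5}): φ is true.
For instance, at 2:
  At 2: <>p requires p at some successor in {1, 2, 3, 5, 6}.
    p holds at 1, so <>p is true at 2.
Satisfying worlds: {0, 1, 2, 3, 4, 6}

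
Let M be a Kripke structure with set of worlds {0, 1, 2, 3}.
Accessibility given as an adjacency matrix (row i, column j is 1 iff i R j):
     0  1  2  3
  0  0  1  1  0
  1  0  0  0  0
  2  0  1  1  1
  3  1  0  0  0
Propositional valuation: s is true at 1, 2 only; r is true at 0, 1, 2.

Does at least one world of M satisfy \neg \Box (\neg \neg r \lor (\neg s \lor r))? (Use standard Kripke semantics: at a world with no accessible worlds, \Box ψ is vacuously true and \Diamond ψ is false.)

Let φ = \neg \Box (\neg \neg r \lor (\neg s \lor r)). Evaluate φ at each world:
  0 (successors {1, 2}): φ is false.
  1 (successors ∅): φ is false.
  2 (successors {1, 2, 3}): φ is false.
  3 (successors {0}): φ is false.
For instance, at 3:
  At 3: \Box (\neg \neg r \lor (\neg s \lor r)) is true, so \neg \Box (\neg \neg r \lor (\neg s \lor r)) is false.
    At 3: \Box (\neg \neg r \lor (\neg s \lor r)) requires \neg \neg r \lor (\neg s \lor r) at every successor {0}.
      At 0: \neg \neg r \lor (\neg s \lor r) is true.
    So \Box (\neg \neg r \lor (\neg s \lor r)) is true at 3.

No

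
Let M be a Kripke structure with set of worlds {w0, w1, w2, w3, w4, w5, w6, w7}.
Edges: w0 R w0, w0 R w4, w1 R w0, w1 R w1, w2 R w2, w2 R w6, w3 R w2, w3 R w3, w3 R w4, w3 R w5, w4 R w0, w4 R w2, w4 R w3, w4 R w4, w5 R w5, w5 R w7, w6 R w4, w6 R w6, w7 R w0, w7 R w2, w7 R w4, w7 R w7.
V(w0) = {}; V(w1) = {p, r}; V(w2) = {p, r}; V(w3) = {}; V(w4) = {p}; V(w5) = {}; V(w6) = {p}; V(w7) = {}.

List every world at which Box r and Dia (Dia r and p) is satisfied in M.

none

Let φ = Box r and Dia (Dia r and p). Evaluate φ at each world:
  w0 (successors {w0, w4}): φ is false.
  w1 (successors {w0, w1}): φ is false.
  w2 (successors {w2, w6}): φ is false.
  w3 (successors {w2, w3, w4, w5}): φ is false.
  w4 (successors {w0, w2, w3, w4}): φ is false.
  w5 (successors {w5, w7}): φ is false.
  w6 (successors {w4, w6}): φ is false.
  w7 (successors {w0, w2, w4, w7}): φ is false.
For instance, at w6:
  At w6: Box r is false, Dia (Dia r and p) is true, so Box r and Dia (Dia r and p) is false.
    At w6: Box r requires r at every successor {w4, w6}.
      r fails at w4, so Box r is false at w6.
    At w6: Dia (Dia r and p) requires Dia r and p at some successor in {w4, w6}.
      Dia r and p holds at w4, so Dia (Dia r and p) is true at w6.
Satisfying worlds: none.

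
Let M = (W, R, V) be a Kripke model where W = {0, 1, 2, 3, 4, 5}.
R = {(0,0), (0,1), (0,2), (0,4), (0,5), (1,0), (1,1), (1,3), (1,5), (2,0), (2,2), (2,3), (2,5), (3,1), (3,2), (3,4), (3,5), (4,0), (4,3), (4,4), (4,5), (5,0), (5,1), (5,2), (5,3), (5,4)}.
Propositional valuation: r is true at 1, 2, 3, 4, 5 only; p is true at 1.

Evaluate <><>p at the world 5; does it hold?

Recall that <>ψ holds at a world iff ψ holds at some accessible world.
At 5: <><>p requires <>p at some successor in {0, 1, 2, 3, 4}.
  <>p holds at 0, so <><>p is true at 5.
    At 0: <>p requires p at some successor in {0, 1, 2, 4, 5}.
      p holds at 1, so <>p is true at 0.

Yes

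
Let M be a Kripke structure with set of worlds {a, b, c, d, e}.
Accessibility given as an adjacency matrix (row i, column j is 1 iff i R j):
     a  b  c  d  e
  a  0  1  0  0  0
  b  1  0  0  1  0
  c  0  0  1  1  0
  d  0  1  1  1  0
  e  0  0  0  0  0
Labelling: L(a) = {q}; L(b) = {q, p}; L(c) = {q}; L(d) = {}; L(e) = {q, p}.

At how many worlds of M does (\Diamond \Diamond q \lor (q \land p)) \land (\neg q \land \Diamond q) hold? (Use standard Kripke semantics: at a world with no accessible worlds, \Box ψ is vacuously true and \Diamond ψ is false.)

Let φ = (\Diamond \Diamond q \lor (q \land p)) \land (\neg q \land \Diamond q). Evaluate φ at each world:
  a (successors {b}): φ is false.
  b (successors {a, d}): φ is false.
  c (successors {c, d}): φ is false.
  d (successors {b, c, d}): φ is true.
  e (successors ∅): φ is false.
For instance, at c:
  At c: \Diamond \Diamond q \lor (q \land p) is true, \neg q \land \Diamond q is false, so (\Diamond \Diamond q \lor (q \land p)) \land (\neg q \land \Diamond q) is false.
    At c: \Diamond \Diamond q is true, q \land p is false, so \Diamond \Diamond q \lor (q \land p) is true.
      At c: \Diamond \Diamond q requires \Diamond q at some successor in {c, d}.
        \Diamond q holds at c, so \Diamond \Diamond q is true at c.
    At c: \neg q is false, \Diamond q is true, so \neg q \land \Diamond q is false.
      At c: \Diamond q requires q at some successor in {c, d}.
        q holds at c, so \Diamond q is true at c.
Satisfying worlds: {d}

1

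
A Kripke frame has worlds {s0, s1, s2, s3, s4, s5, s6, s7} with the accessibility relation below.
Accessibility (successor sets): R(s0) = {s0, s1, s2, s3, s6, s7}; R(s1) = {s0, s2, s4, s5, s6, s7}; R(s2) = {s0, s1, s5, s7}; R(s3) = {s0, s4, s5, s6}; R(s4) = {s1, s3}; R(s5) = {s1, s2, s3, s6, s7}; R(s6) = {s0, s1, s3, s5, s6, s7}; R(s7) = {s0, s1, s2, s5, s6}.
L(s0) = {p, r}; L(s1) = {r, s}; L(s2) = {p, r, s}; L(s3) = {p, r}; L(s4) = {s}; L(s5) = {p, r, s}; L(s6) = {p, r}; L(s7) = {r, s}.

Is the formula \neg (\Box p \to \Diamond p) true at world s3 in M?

No

At s3: \Box p \to \Diamond p is true, so \neg (\Box p \to \Diamond p) is false.
  At s3: \Box p is false, \Diamond p is true, so \Box p \to \Diamond p is true.
    At s3: \Box p requires p at every successor {s0, s4, s5, s6}.
      p fails at s4, so \Box p is false at s3.
    At s3: \Diamond p requires p at some successor in {s0, s4, s5, s6}.
      p holds at s0, so \Diamond p is true at s3.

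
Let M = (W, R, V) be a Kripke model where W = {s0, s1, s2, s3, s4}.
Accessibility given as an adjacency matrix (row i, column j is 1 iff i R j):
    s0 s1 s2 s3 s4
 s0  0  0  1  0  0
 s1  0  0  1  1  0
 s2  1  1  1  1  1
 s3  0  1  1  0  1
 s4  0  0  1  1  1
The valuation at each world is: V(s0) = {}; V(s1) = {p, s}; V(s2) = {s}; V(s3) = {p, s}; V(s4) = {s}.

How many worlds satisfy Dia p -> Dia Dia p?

Let φ = Dia p -> Dia Dia p. Evaluate φ at each world:
  s0 (successors {s2}): φ is true.
  s1 (successors {s2, s3}): φ is true.
  s2 (successors {s0, s1, s2, s3, s4}): φ is true.
  s3 (successors {s1, s2, s4}): φ is true.
  s4 (successors {s2, s3, s4}): φ is true.
For instance, at s1:
  At s1: Dia p is true, Dia Dia p is true, so Dia p -> Dia Dia p is true.
    At s1: Dia p requires p at some successor in {s2, s3}.
      p holds at s3, so Dia p is true at s1.
    At s1: Dia Dia p requires Dia p at some successor in {s2, s3}.
      Dia p holds at s2, so Dia Dia p is true at s1.
Satisfying worlds: {s0, s1, s2, s3, s4}

5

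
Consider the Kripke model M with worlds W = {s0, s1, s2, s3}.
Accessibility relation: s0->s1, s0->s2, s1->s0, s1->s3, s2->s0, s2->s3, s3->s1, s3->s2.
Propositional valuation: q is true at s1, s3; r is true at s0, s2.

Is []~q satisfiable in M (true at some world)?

Let φ = []~q. Evaluate φ at each world:
  s0 (successors {s1, s2}): φ is false.
  s1 (successors {s0, s3}): φ is false.
  s2 (successors {s0, s3}): φ is false.
  s3 (successors {s1, s2}): φ is false.
For instance, at s3:
  At s3: []~q requires ~q at every successor {s1, s2}.
    ~q fails at s1, so []~q is false at s3.

No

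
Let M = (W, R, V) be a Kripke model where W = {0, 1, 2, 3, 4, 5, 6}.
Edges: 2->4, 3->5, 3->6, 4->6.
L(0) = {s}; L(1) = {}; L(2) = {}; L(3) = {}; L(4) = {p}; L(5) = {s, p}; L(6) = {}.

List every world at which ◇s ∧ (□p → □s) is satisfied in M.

3

Let φ = ◇s ∧ (□p → □s). Evaluate φ at each world:
  0 (successors ∅): φ is false.
  1 (successors ∅): φ is false.
  2 (successors {4}): φ is false.
  3 (successors {5, 6}): φ is true.
  4 (successors {6}): φ is false.
  5 (successors ∅): φ is false.
  6 (successors ∅): φ is false.
For instance, at 3:
  At 3: ◇s is true, □p → □s is true, so ◇s ∧ (□p → □s) is true.
    At 3: ◇s requires s at some successor in {5, 6}.
      s holds at 5, so ◇s is true at 3.
    At 3: □p is false, □s is false, so □p → □s is true.
      At 3: □p requires p at every successor {5, 6}.
        p fails at 6, so □p is false at 3.
      At 3: □s requires s at every successor {5, 6}.
        s fails at 6, so □s is false at 3.
Satisfying worlds: {3}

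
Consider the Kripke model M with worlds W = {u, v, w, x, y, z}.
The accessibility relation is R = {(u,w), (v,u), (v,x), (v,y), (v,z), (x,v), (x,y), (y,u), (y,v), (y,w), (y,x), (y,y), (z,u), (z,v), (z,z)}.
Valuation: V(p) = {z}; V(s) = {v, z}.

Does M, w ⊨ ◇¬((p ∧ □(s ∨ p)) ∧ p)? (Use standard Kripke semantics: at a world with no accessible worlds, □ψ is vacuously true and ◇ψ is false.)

At w: no accessible worlds, so ◇¬((p ∧ □(s ∨ p)) ∧ p) is false.

No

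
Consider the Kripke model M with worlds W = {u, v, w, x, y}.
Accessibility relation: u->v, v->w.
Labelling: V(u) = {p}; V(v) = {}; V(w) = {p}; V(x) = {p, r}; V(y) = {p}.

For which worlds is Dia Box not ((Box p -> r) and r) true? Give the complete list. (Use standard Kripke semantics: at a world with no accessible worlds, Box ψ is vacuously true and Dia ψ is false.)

u, v

Let φ = Dia Box not ((Box p -> r) and r). Evaluate φ at each world:
  u (successors {v}): φ is true.
  v (successors {w}): φ is true.
  w (successors ∅): φ is false.
  x (successors ∅): φ is false.
  y (successors ∅): φ is false.
For instance, at u:
  At u: Dia Box not ((Box p -> r) and r) requires Box not ((Box p -> r) and r) at some successor in {v}.
    Box not ((Box p -> r) and r) holds at v, so Dia Box not ((Box p -> r) and r) is true at u.
      At v: Box not ((Box p -> r) and r) requires not ((Box p -> r) and r) at every successor {w}.
        At w: not ((Box p -> r) and r) is true.
      So Box not ((Box p -> r) and r) is true at v.
Satisfying worlds: {u, v}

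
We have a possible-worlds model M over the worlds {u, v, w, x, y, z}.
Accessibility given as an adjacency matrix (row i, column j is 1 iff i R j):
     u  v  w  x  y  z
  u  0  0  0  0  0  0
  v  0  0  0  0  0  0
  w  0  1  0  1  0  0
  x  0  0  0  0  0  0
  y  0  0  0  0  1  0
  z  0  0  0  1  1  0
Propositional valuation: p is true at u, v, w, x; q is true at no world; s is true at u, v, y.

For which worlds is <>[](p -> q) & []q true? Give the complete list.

Let φ = <>[](p -> q) & []q. Evaluate φ at each world:
  u (successors ∅): φ is false.
  v (successors ∅): φ is false.
  w (successors {v, x}): φ is false.
  x (successors ∅): φ is false.
  y (successors {y}): φ is false.
  z (successors {x, y}): φ is false.
For instance, at w:
  At w: <>[](p -> q) is true, []q is false, so <>[](p -> q) & []q is false.
    At w: <>[](p -> q) requires [](p -> q) at some successor in {v, x}.
      [](p -> q) holds at v, so <>[](p -> q) is true at w.
    At w: []q requires q at every successor {v, x}.
      q fails at v, so []q is false at w.
Satisfying worlds: none.

none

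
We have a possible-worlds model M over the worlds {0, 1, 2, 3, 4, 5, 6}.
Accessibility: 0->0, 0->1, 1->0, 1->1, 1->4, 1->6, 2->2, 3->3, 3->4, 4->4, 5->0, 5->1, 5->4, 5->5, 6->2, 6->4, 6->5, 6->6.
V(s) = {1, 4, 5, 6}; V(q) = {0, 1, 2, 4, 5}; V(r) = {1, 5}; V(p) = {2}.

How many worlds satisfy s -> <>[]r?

Let φ = s -> <>[]r. Evaluate φ at each world:
  0 (successors {0, 1}): φ is true.
  1 (successors {0, 1, 4, 6}): φ is false.
  2 (successors {2}): φ is true.
  3 (successors {3, 4}): φ is true.
  4 (successors {4}): φ is false.
  5 (successors {0, 1, 4, 5}): φ is false.
  6 (successors {2, 4, 5, 6}): φ is false.
For instance, at 6:
  At 6: s is true, <>[]r is false, so s -> <>[]r is false.
    At 6: <>[]r requires []r at some successor in {2, 4, 5, 6}.
      At 2: []r is false.
      At 4: []r is false.
      At 5: []r is false.
      At 6: []r is false.
    So <>[]r is false at 6.
Satisfying worlds: {0, 2, 3}

3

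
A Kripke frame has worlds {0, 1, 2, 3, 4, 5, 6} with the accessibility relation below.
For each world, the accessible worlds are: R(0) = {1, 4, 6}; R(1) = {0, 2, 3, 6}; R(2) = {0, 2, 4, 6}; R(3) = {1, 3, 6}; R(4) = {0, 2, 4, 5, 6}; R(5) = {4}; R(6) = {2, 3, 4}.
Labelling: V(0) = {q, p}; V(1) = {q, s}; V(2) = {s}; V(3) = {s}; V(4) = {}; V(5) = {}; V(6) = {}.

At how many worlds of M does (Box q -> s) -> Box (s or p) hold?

0

Let φ = (Box q -> s) -> Box (s or p). Evaluate φ at each world:
  0 (successors {1, 4, 6}): φ is false.
  1 (successors {0, 2, 3, 6}): φ is false.
  2 (successors {0, 2, 4, 6}): φ is false.
  3 (successors {1, 3, 6}): φ is false.
  4 (successors {0, 2, 4, 5, 6}): φ is false.
  5 (successors {4}): φ is false.
  6 (successors {2, 3, 4}): φ is false.
For instance, at 4:
  At 4: Box q -> s is true, Box (s or p) is false, so (Box q -> s) -> Box (s or p) is false.
    At 4: Box q is false, s is false, so Box q -> s is true.
      At 4: Box q requires q at every successor {0, 2, 4, 5, 6}.
        q fails at 2, so Box q is false at 4.
    At 4: Box (s or p) requires s or p at every successor {0, 2, 4, 5, 6}.
      s or p fails at 4, so Box (s or p) is false at 4.
Satisfying worlds: none.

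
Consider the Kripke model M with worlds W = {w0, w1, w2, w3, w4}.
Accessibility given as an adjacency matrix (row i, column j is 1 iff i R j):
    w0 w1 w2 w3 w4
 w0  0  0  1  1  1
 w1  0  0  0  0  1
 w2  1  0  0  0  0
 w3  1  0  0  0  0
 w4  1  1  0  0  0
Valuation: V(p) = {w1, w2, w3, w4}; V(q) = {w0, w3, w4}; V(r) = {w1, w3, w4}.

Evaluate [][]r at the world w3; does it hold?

Recall that []ψ holds at a world iff ψ holds at every accessible world, and <>ψ holds iff ψ holds at some accessible world.
At w3: [][]r requires []r at every successor {w0}.
  []r fails at w0, so [][]r is false at w3.
    At w0: []r requires r at every successor {w2, w3, w4}.
      r fails at w2, so []r is false at w0.

No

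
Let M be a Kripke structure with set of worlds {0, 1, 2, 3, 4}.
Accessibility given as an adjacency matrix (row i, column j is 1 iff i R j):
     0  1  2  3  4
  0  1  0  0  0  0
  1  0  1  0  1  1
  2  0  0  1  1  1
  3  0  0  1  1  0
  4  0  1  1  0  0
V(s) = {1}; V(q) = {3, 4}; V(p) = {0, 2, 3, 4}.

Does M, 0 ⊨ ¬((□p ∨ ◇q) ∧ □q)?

Yes

At 0: (□p ∨ ◇q) ∧ □q is false, so ¬((□p ∨ ◇q) ∧ □q) is true.
  At 0: □p ∨ ◇q is true, □q is false, so (□p ∨ ◇q) ∧ □q is false.
    At 0: □p is true, ◇q is false, so □p ∨ ◇q is true.
      At 0: □p requires p at every successor {0}.
        At 0: p is true.
      So □p is true at 0.
      At 0: ◇q requires q at some successor in {0}.
        At 0: q is false.
      So ◇q is false at 0.
    At 0: □q requires q at every successor {0}.
      q fails at 0, so □q is false at 0.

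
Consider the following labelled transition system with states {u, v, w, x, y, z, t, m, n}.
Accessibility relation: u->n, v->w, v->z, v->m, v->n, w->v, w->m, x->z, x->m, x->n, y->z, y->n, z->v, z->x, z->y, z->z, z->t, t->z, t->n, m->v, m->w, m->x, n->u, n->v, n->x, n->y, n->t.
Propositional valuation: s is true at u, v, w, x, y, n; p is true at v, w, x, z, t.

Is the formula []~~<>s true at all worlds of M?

Yes

Let φ = []~~<>s. Evaluate φ at each world:
  u (successors {n}): φ is true.
  v (successors {w, z, m, n}): φ is true.
  w (successors {v, m}): φ is true.
  x (successors {z, m, n}): φ is true.
  y (successors {z, n}): φ is true.
  z (successors {v, x, y, z, t}): φ is true.
  t (successors {z, n}): φ is true.
  m (successors {v, w, x}): φ is true.
  n (successors {u, v, x, y, t}): φ is true.
For instance, at w:
  At w: []~~<>s requires ~~<>s at every successor {v, m}.
      At v: ~<>s is false, so ~~<>s is true.
      At m: ~<>s is false, so ~~<>s is true.
  So []~~<>s is true at w.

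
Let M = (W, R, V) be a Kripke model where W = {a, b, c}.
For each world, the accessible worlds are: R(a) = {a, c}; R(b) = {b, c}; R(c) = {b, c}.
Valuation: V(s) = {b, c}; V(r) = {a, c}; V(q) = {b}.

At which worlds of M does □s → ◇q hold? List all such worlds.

a, b, c

Let φ = □s → ◇q. Evaluate φ at each world:
  a (successors {a, c}): φ is true.
  b (successors {b, c}): φ is true.
  c (successors {b, c}): φ is true.
For instance, at a:
  At a: □s is false, ◇q is false, so □s → ◇q is true.
    At a: □s requires s at every successor {a, c}.
      s fails at a, so □s is false at a.
    At a: ◇q requires q at some successor in {a, c}.
      At a: q is false.
      At c: q is false.
    So ◇q is false at a.
Satisfying worlds: {a, b, c}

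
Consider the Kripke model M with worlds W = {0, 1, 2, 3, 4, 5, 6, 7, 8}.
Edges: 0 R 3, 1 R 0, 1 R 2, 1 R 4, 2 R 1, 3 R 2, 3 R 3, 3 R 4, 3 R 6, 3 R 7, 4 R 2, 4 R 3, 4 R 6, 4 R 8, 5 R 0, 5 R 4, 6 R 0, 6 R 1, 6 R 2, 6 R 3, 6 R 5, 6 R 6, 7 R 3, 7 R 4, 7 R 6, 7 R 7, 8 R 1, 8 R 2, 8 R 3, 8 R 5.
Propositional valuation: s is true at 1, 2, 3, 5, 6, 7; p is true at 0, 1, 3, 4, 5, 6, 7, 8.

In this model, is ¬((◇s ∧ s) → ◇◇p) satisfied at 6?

At 6: (◇s ∧ s) → ◇◇p is true, so ¬((◇s ∧ s) → ◇◇p) is false.
  At 6: ◇s ∧ s is true, ◇◇p is true, so (◇s ∧ s) → ◇◇p is true.
    At 6: ◇s is true, s is true, so ◇s ∧ s is true.
      At 6: ◇s requires s at some successor in {0, 1, 2, 3, 5, 6}.
        s holds at 1, so ◇s is true at 6.
    At 6: ◇◇p requires ◇p at some successor in {0, 1, 2, 3, 5, 6}.
      ◇p holds at 0, so ◇◇p is true at 6.

No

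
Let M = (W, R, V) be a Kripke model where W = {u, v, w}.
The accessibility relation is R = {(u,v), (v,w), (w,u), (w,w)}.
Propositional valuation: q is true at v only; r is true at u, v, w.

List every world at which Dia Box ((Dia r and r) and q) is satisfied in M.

Let φ = Dia Box ((Dia r and r) and q). Evaluate φ at each world:
  u (successors {v}): φ is false.
  v (successors {w}): φ is false.
  w (successors {u, w}): φ is true.
For instance, at v:
  At v: Dia Box ((Dia r and r) and q) requires Box ((Dia r and r) and q) at some successor in {w}.
    At w: Box ((Dia r and r) and q) is false.
  So Dia Box ((Dia r and r) and q) is false at v.
Satisfying worlds: {w}

w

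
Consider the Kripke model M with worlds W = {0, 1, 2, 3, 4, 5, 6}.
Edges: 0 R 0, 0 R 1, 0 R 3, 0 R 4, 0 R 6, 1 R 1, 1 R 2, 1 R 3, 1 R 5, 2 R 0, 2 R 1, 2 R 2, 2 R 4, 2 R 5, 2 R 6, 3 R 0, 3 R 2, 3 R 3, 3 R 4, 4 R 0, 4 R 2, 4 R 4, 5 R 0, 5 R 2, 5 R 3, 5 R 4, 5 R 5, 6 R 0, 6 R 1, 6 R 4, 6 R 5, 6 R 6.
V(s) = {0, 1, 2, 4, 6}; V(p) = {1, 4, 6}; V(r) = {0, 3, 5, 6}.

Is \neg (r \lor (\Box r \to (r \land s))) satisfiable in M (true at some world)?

Let φ = \neg (r \lor (\Box r \to (r \land s))). Evaluate φ at each world:
  0 (successors {0, 1, 3, 4, 6}): φ is false.
  1 (successors {1, 2, 3, 5}): φ is false.
  2 (successors {0, 1, 2, 4, 5, 6}): φ is false.
  3 (successors {0, 2, 3, 4}): φ is false.
  4 (successors {0, 2, 4}): φ is false.
  5 (successors {0, 2, 3, 4, 5}): φ is false.
  6 (successors {0, 1, 4, 5, 6}): φ is false.
For instance, at 1:
  At 1: r \lor (\Box r \to (r \land s)) is true, so \neg (r \lor (\Box r \to (r \land s))) is false.
    At 1: r is false, \Box r \to (r \land s) is true, so r \lor (\Box r \to (r \land s)) is true.
      At 1: \Box r is false, r \land s is false, so \Box r \to (r \land s) is true.

No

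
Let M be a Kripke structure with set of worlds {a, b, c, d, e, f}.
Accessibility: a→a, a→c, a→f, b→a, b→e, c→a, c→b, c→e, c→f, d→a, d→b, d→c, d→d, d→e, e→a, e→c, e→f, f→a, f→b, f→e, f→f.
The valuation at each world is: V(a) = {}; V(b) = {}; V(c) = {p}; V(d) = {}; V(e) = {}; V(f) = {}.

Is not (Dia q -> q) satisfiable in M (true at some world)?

No

Let φ = not (Dia q -> q). Evaluate φ at each world:
  a (successors {a, c, f}): φ is false.
  b (successors {a, e}): φ is false.
  c (successors {a, b, e, f}): φ is false.
  d (successors {a, b, c, d, e}): φ is false.
  e (successors {a, c, f}): φ is false.
  f (successors {a, b, e, f}): φ is false.
For instance, at e:
  At e: Dia q -> q is true, so not (Dia q -> q) is false.
    At e: Dia q is false, q is false, so Dia q -> q is true.
      At e: Dia q requires q at some successor in {a, c, f}.
        At a: q is false.
        At c: q is false.
        At f: q is false.
      So Dia q is false at e.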